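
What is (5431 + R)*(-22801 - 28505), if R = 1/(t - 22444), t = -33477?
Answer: -15581988776700/55921 ≈ -2.7864e+8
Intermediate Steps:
R = -1/55921 (R = 1/(-33477 - 22444) = 1/(-55921) = -1/55921 ≈ -1.7882e-5)
(5431 + R)*(-22801 - 28505) = (5431 - 1/55921)*(-22801 - 28505) = (303706950/55921)*(-51306) = -15581988776700/55921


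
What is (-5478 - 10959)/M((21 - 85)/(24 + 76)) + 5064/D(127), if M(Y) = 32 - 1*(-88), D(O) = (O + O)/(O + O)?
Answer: 197081/40 ≈ 4927.0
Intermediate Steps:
D(O) = 1 (D(O) = (2*O)/((2*O)) = (2*O)*(1/(2*O)) = 1)
M(Y) = 120 (M(Y) = 32 + 88 = 120)
(-5478 - 10959)/M((21 - 85)/(24 + 76)) + 5064/D(127) = (-5478 - 10959)/120 + 5064/1 = -16437*1/120 + 5064*1 = -5479/40 + 5064 = 197081/40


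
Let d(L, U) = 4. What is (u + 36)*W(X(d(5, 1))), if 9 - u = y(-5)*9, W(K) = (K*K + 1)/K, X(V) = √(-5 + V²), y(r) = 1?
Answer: 432*√11/11 ≈ 130.25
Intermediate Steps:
W(K) = (1 + K²)/K (W(K) = (K² + 1)/K = (1 + K²)/K)
u = 0 (u = 9 - 9 = 0)
(u + 36)*W(X(d(5, 1))) = (0 + 36)*(√(-5 + 4²) + 1/(√(-5 + 4²))) = 36*(√(-5 + 16) + 1/(√(-5 + 16))) = 36*(√11 + 1/(√11)) = 36*(√11 + √11/11) = 36*(12*√11/11) = 432*√11/11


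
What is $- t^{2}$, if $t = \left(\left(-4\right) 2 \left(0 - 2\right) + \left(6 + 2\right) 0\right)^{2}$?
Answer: $-65536$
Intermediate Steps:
$t = 256$ ($t = \left(\left(-8\right) \left(-2\right) + 8 \cdot 0\right)^{2} = \left(16 + 0\right)^{2} = 16^{2} = 256$)
$- t^{2} = - 256^{2} = \left(-1\right) 65536 = -65536$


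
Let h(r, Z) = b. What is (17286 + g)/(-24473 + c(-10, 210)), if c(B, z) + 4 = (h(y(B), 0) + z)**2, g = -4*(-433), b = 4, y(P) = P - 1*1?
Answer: 19018/21319 ≈ 0.89207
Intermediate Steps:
y(P) = -1 + P (y(P) = P - 1 = -1 + P)
h(r, Z) = 4
g = 1732
c(B, z) = -4 + (4 + z)**2
(17286 + g)/(-24473 + c(-10, 210)) = (17286 + 1732)/(-24473 + (-4 + (4 + 210)**2)) = 19018/(-24473 + (-4 + 214**2)) = 19018/(-24473 + (-4 + 45796)) = 19018/(-24473 + 45792) = 19018/21319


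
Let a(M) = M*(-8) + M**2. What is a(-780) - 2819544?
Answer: -2204904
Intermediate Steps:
a(M) = M**2 - 8*M (a(M) = -8*M + M**2 = M**2 - 8*M)
a(-780) - 2819544 = -780*(-8 - 780) - 2819544 = -780*(-788) - 2819544 = 614640 - 2819544 = -2204904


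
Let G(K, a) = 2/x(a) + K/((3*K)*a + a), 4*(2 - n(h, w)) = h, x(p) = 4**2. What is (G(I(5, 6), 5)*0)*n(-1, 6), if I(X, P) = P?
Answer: 0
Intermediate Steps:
x(p) = 16
n(h, w) = 2 - h/4
G(K, a) = 1/8 + K/(a + 3*K*a) (G(K, a) = 2/16 + K/((3*K)*a + a) = 2*(1/16) + K/(3*K*a + a) = 1/8 + K/(a + 3*K*a))
(G(I(5, 6), 5)*0)*n(-1, 6) = (((1/8)*(5 + 8*6 + 3*6*5)/(5*(1 + 3*6)))*0)*(2 - 1/4*(-1)) = (((1/8)*(1/5)*(5 + 48 + 90)/(1 + 18))*0)*(2 + 1/4) = (((1/8)*(1/5)*143/19)*0)*(9/4) = (((1/8)*(1/5)*(1/19)*143)*0)*(9/4) = ((143/760)*0)*(9/4) = 0*(9/4) = 0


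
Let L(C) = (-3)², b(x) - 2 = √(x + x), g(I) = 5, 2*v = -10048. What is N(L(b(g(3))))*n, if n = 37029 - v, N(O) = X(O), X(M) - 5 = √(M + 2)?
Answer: 210265 + 42053*√11 ≈ 3.4974e+5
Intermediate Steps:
v = -5024 (v = (½)*(-10048) = -5024)
b(x) = 2 + √2*√x (b(x) = 2 + √(x + x) = 2 + √(2*x) = 2 + √2*√x)
L(C) = 9
X(M) = 5 + √(2 + M) (X(M) = 5 + √(M + 2) = 5 + √(2 + M))
N(O) = 5 + √(2 + O)
n = 42053 (n = 37029 - 1*(-5024) = 37029 + 5024 = 42053)
N(L(b(g(3))))*n = (5 + √(2 + 9))*42053 = (5 + √11)*42053 = 210265 + 42053*√11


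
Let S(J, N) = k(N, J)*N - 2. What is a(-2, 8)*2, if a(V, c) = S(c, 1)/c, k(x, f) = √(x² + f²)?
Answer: -½ + √65/4 ≈ 1.5156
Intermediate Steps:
k(x, f) = √(f² + x²)
S(J, N) = -2 + N*√(J² + N²) (S(J, N) = √(J² + N²)*N - 2 = N*√(J² + N²) - 2 = -2 + N*√(J² + N²))
a(V, c) = (-2 + √(1 + c²))/c (a(V, c) = (-2 + 1*√(c² + 1²))/c = (-2 + 1*√(c² + 1))/c = (-2 + 1*√(1 + c²))/c = (-2 + √(1 + c²))/c)
a(-2, 8)*2 = ((-2 + √(1 + 8²))/8)*2 = ((-2 + √(1 + 64))/8)*2 = ((-2 + √65)/8)*2 = (-¼ + √65/8)*2 = -½ + √65/4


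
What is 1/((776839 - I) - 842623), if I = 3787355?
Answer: -1/3853139 ≈ -2.5953e-7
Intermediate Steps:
1/((776839 - I) - 842623) = 1/((776839 - 1*3787355) - 842623) = 1/((776839 - 3787355) - 842623) = 1/(-3010516 - 842623) = 1/(-3853139) = -1/3853139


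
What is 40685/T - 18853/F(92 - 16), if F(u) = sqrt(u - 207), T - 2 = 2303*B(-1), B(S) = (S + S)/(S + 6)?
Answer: -203425/4596 + 18853*I*sqrt(131)/131 ≈ -44.261 + 1647.2*I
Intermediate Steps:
B(S) = 2*S/(6 + S) (B(S) = (2*S)/(6 + S) = 2*S/(6 + S))
T = -4596/5 (T = 2 + 2303*(2*(-1)/(6 - 1)) = 2 + 2303*(2*(-1)/5) = 2 + 2303*(2*(-1)*(1/5)) = 2 + 2303*(-2/5) = 2 - 4606/5 = -4596/5 ≈ -919.20)
F(u) = sqrt(-207 + u)
40685/T - 18853/F(92 - 16) = 40685/(-4596/5) - 18853/sqrt(-207 + (92 - 16)) = 40685*(-5/4596) - 18853/sqrt(-207 + 76) = -203425/4596 - 18853*(-I*sqrt(131)/131) = -203425/4596 - (-18853)*I*sqrt(131)/131 = -203425/4596 + 18853*I*sqrt(131)/131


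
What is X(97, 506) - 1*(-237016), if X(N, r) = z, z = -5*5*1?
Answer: 236991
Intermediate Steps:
z = -25 (z = -25*1 = -25)
X(N, r) = -25
X(97, 506) - 1*(-237016) = -25 - 1*(-237016) = -25 + 237016 = 236991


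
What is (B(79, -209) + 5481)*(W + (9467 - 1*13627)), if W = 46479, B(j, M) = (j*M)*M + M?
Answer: 146257468649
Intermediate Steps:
B(j, M) = M + j*M² (B(j, M) = (M*j)*M + M = j*M² + M = M + j*M²)
(B(79, -209) + 5481)*(W + (9467 - 1*13627)) = (-209*(1 - 209*79) + 5481)*(46479 + (9467 - 1*13627)) = (-209*(1 - 16511) + 5481)*(46479 + (9467 - 13627)) = (-209*(-16510) + 5481)*(46479 - 4160) = (3450590 + 5481)*42319 = 3456071*42319 = 146257468649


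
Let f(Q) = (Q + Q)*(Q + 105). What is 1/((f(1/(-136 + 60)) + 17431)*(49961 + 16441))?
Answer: 1444/1671097599549 ≈ 8.6410e-10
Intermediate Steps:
f(Q) = 2*Q*(105 + Q) (f(Q) = (2*Q)*(105 + Q) = 2*Q*(105 + Q))
1/((f(1/(-136 + 60)) + 17431)*(49961 + 16441)) = 1/((2*(105 + 1/(-136 + 60))/(-136 + 60) + 17431)*(49961 + 16441)) = 1/((2*(105 + 1/(-76))/(-76) + 17431)*66402) = 1/((2*(-1/76)*(105 - 1/76) + 17431)*66402) = 1/((2*(-1/76)*(7979/76) + 17431)*66402) = 1/((-7979/2888 + 17431)*66402) = 1/((50332749/2888)*66402) = 1/(1671097599549/1444) = 1444/1671097599549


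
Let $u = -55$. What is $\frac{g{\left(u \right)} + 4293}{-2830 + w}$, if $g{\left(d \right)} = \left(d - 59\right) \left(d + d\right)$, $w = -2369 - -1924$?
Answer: $- \frac{16833}{3275} \approx -5.1398$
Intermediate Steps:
$w = -445$ ($w = -2369 + 1924 = -445$)
$g{\left(d \right)} = 2 d \left(-59 + d\right)$ ($g{\left(d \right)} = \left(-59 + d\right) 2 d = 2 d \left(-59 + d\right)$)
$\frac{g{\left(u \right)} + 4293}{-2830 + w} = \frac{2 \left(-55\right) \left(-59 - 55\right) + 4293}{-2830 - 445} = \frac{2 \left(-55\right) \left(-114\right) + 4293}{-3275} = \left(12540 + 4293\right) \left(- \frac{1}{3275}\right) = 16833 \left(- \frac{1}{3275}\right) = - \frac{16833}{3275}$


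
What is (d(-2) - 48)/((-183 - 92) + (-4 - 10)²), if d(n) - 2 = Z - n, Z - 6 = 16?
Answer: 22/79 ≈ 0.27848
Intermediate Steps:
Z = 22 (Z = 6 + 16 = 22)
d(n) = 24 - n (d(n) = 2 + (22 - n) = 24 - n)
(d(-2) - 48)/((-183 - 92) + (-4 - 10)²) = ((24 - 1*(-2)) - 48)/((-183 - 92) + (-4 - 10)²) = ((24 + 2) - 48)/(-275 + (-14)²) = (26 - 48)/(-275 + 196) = -22/(-79) = -22*(-1/79) = 22/79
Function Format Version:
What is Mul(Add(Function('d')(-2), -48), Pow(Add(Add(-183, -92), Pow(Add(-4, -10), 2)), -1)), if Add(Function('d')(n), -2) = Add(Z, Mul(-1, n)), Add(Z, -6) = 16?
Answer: Rational(22, 79) ≈ 0.27848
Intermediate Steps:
Z = 22 (Z = Add(6, 16) = 22)
Function('d')(n) = Add(24, Mul(-1, n)) (Function('d')(n) = Add(2, Add(22, Mul(-1, n))) = Add(24, Mul(-1, n)))
Mul(Add(Function('d')(-2), -48), Pow(Add(Add(-183, -92), Pow(Add(-4, -10), 2)), -1)) = Mul(Add(Add(24, Mul(-1, -2)), -48), Pow(Add(Add(-183, -92), Pow(Add(-4, -10), 2)), -1)) = Mul(Add(Add(24, 2), -48), Pow(Add(-275, Pow(-14, 2)), -1)) = Mul(Add(26, -48), Pow(Add(-275, 196), -1)) = Mul(-22, Pow(-79, -1)) = Mul(-22, Rational(-1, 79)) = Rational(22, 79)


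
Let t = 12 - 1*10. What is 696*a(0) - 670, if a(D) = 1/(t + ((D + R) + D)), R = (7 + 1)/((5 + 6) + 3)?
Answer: -1198/3 ≈ -399.33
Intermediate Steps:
R = 4/7 (R = 8/(11 + 3) = 8/14 = 8*(1/14) = 4/7 ≈ 0.57143)
t = 2 (t = 12 - 10 = 2)
a(D) = 1/(18/7 + 2*D) (a(D) = 1/(2 + ((D + 4/7) + D)) = 1/(2 + ((4/7 + D) + D)) = 1/(2 + (4/7 + 2*D)) = 1/(18/7 + 2*D))
696*a(0) - 670 = 696*(7/(2*(9 + 7*0))) - 670 = 696*(7/(2*(9 + 0))) - 670 = 696*((7/2)/9) - 670 = 696*((7/2)*(⅑)) - 670 = 696*(7/18) - 670 = 812/3 - 670 = -1198/3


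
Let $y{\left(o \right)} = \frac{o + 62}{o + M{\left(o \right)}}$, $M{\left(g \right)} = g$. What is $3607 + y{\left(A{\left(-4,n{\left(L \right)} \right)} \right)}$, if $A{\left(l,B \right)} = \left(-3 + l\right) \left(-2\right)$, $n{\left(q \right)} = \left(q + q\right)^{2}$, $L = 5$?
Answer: $\frac{25268}{7} \approx 3609.7$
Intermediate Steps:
$n{\left(q \right)} = 4 q^{2}$ ($n{\left(q \right)} = \left(2 q\right)^{2} = 4 q^{2}$)
$A{\left(l,B \right)} = 6 - 2 l$
$y{\left(o \right)} = \frac{62 + o}{2 o}$ ($y{\left(o \right)} = \frac{o + 62}{o + o} = \frac{62 + o}{2 o}$)
$3607 + y{\left(A{\left(-4,n{\left(L \right)} \right)} \right)} = 3607 + \frac{62 + \left(6 - -8\right)}{2 \left(6 - -8\right)} = 3607 + \frac{62 + \left(6 + 8\right)}{2 \left(6 + 8\right)} = 3607 + \frac{62 + 14}{2 \cdot 14} = 3607 + \frac{1}{2} \cdot \frac{1}{14} \cdot 76 = 3607 + \frac{19}{7} = \frac{25268}{7}$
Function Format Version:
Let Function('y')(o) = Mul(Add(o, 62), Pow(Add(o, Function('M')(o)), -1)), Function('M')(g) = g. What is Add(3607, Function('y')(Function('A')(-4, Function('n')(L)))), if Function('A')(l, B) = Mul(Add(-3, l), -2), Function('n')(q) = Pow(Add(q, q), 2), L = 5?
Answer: Rational(25268, 7) ≈ 3609.7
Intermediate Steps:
Function('n')(q) = Mul(4, Pow(q, 2)) (Function('n')(q) = Pow(Mul(2, q), 2) = Mul(4, Pow(q, 2)))
Function('A')(l, B) = Add(6, Mul(-2, l))
Function('y')(o) = Mul(Rational(1, 2), Pow(o, -1), Add(62, o)) (Function('y')(o) = Mul(Add(o, 62), Pow(Add(o, o), -1)) = Mul(Add(62, o), Pow(Mul(2, o), -1)) = Mul(Add(62, o), Mul(Rational(1, 2), Pow(o, -1))) = Mul(Rational(1, 2), Pow(o, -1), Add(62, o)))
Add(3607, Function('y')(Function('A')(-4, Function('n')(L)))) = Add(3607, Mul(Rational(1, 2), Pow(Add(6, Mul(-2, -4)), -1), Add(62, Add(6, Mul(-2, -4))))) = Add(3607, Mul(Rational(1, 2), Pow(Add(6, 8), -1), Add(62, Add(6, 8)))) = Add(3607, Mul(Rational(1, 2), Pow(14, -1), Add(62, 14))) = Add(3607, Mul(Rational(1, 2), Rational(1, 14), 76)) = Add(3607, Rational(19, 7)) = Rational(25268, 7)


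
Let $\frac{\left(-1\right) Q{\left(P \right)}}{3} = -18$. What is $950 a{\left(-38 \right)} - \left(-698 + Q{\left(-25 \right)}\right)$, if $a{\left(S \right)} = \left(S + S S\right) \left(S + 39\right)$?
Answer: $1336344$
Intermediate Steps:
$Q{\left(P \right)} = 54$ ($Q{\left(P \right)} = \left(-3\right) \left(-18\right) = 54$)
$a{\left(S \right)} = \left(39 + S\right) \left(S + S^{2}\right)$ ($a{\left(S \right)} = \left(S + S^{2}\right) \left(39 + S\right) = \left(39 + S\right) \left(S + S^{2}\right)$)
$950 a{\left(-38 \right)} - \left(-698 + Q{\left(-25 \right)}\right) = 950 \left(- 38 \left(39 + \left(-38\right)^{2} + 40 \left(-38\right)\right)\right) + \left(698 - 54\right) = 950 \left(- 38 \left(39 + 1444 - 1520\right)\right) + \left(698 - 54\right) = 950 \left(\left(-38\right) \left(-37\right)\right) + 644 = 950 \cdot 1406 + 644 = 1335700 + 644 = 1336344$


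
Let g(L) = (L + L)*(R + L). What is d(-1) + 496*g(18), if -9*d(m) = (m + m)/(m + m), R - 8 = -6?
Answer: 3214079/9 ≈ 3.5712e+5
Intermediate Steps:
R = 2 (R = 8 - 6 = 2)
d(m) = -1/9 (d(m) = -(m + m)/(9*(m + m)) = -2*m/(9*(2*m)) = -2*m*1/(2*m)/9 = -1/9*1 = -1/9)
g(L) = 2*L*(2 + L) (g(L) = (L + L)*(2 + L) = (2*L)*(2 + L) = 2*L*(2 + L))
d(-1) + 496*g(18) = -1/9 + 496*(2*18*(2 + 18)) = -1/9 + 496*(2*18*20) = -1/9 + 496*720 = -1/9 + 357120 = 3214079/9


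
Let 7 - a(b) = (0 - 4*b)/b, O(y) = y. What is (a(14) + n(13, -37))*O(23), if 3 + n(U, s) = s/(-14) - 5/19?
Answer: 63503/266 ≈ 238.73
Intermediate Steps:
n(U, s) = -62/19 - s/14 (n(U, s) = -3 + (s/(-14) - 5/19) = -3 + (s*(-1/14) - 5*1/19) = -3 + (-s/14 - 5/19) = -3 + (-5/19 - s/14) = -62/19 - s/14)
a(b) = 11 (a(b) = 7 - (0 - 4*b)/b = 7 - (-4*b)/b = 7 - 1*(-4) = 7 + 4 = 11)
(a(14) + n(13, -37))*O(23) = (11 + (-62/19 - 1/14*(-37)))*23 = (11 + (-62/19 + 37/14))*23 = (11 - 165/266)*23 = (2761/266)*23 = 63503/266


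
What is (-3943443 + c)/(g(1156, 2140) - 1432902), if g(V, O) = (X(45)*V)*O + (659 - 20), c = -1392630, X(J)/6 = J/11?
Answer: -19565601/217393969 ≈ -0.090001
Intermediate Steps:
X(J) = 6*J/11 (X(J) = 6*(J/11) = 6*J/11)
g(V, O) = 639 + 270*O*V/11 (g(V, O) = (((6/11)*45)*V)*O + (659 - 20) = (270*V/11)*O + 639 = 270*O*V/11 + 639 = 639 + 270*O*V/11)
(-3943443 + c)/(g(1156, 2140) - 1432902) = (-3943443 - 1392630)/((639 + (270/11)*2140*1156) - 1432902) = -5336073/((639 + 667936800/11) - 1432902) = -5336073/(667943829/11 - 1432902) = -5336073/652181907/11 = -5336073*11/652181907 = -19565601/217393969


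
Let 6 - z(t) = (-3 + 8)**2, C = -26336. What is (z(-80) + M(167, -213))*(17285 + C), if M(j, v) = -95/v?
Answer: 11923184/71 ≈ 1.6793e+5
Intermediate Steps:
z(t) = -19 (z(t) = 6 - (-3 + 8)**2 = 6 - 1*5**2 = 6 - 1*25 = 6 - 25 = -19)
(z(-80) + M(167, -213))*(17285 + C) = (-19 - 95/(-213))*(17285 - 26336) = (-19 - 95*(-1/213))*(-9051) = (-19 + 95/213)*(-9051) = -3952/213*(-9051) = 11923184/71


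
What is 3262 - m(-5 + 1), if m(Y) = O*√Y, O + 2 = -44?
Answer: 3262 + 92*I ≈ 3262.0 + 92.0*I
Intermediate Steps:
O = -46 (O = -2 - 44 = -46)
m(Y) = -46*√Y
3262 - m(-5 + 1) = 3262 - (-46)*√(-5 + 1) = 3262 - (-46)*√(-4) = 3262 - (-46)*2*I = 3262 - (-92)*I = 3262 + 92*I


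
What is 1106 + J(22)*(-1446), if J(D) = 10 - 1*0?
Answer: -13354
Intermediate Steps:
J(D) = 10 (J(D) = 10 + 0 = 10)
1106 + J(22)*(-1446) = 1106 + 10*(-1446) = 1106 - 14460 = -13354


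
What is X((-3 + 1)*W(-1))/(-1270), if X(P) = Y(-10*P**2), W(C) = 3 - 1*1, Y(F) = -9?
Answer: 9/1270 ≈ 0.0070866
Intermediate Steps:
W(C) = 2 (W(C) = 3 - 1 = 2)
X(P) = -9
X((-3 + 1)*W(-1))/(-1270) = -9/(-1270) = -9*(-1/1270) = 9/1270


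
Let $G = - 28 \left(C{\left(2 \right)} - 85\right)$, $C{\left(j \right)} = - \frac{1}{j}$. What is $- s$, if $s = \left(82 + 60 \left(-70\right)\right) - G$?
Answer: $6512$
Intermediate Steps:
$G = 2394$ ($G = - 28 \left(- \frac{1}{2} - 85\right) = \left(-28\right) \left(- \frac{171}{2}\right) = 2394$)
$s = -6512$ ($s = \left(82 + 60 \left(-70\right)\right) - 2394 = \left(82 - 4200\right) - 2394 = -4118 - 2394 = -6512$)
$- s = \left(-1\right) \left(-6512\right) = 6512$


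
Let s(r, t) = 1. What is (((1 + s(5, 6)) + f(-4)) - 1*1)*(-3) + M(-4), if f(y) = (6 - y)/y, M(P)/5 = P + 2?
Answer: -11/2 ≈ -5.5000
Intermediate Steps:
M(P) = 10 + 5*P (M(P) = 5*(P + 2) = 5*(2 + P) = 10 + 5*P)
f(y) = (6 - y)/y
(((1 + s(5, 6)) + f(-4)) - 1*1)*(-3) + M(-4) = (((1 + 1) + (6 - 1*(-4))/(-4)) - 1*1)*(-3) + (10 + 5*(-4)) = ((2 - (6 + 4)/4) - 1)*(-3) + (10 - 20) = ((2 - 1/4*10) - 1)*(-3) - 10 = ((2 - 5/2) - 1)*(-3) - 10 = (-1/2 - 1)*(-3) - 10 = -3/2*(-3) - 10 = 9/2 - 10 = -11/2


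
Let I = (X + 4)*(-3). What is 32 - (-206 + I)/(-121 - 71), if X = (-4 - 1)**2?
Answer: 5851/192 ≈ 30.474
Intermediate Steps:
X = 25 (X = (-5)**2 = 25)
I = -87 (I = (25 + 4)*(-3) = 29*(-3) = -87)
32 - (-206 + I)/(-121 - 71) = 32 - (-206 - 87)/(-121 - 71) = 32 - (-293)/(-192) = 32 - (-293)*(-1)/192 = 32 - 1*293/192 = 32 - 293/192 = 5851/192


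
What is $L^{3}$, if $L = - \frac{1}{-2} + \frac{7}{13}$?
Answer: $\frac{19683}{17576} \approx 1.1199$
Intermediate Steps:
$L = \frac{27}{26}$ ($L = \left(-1\right) \left(- \frac{1}{2}\right) + 7 \cdot \frac{1}{13} = \frac{1}{2} + \frac{7}{13} = \frac{27}{26} \approx 1.0385$)
$L^{3} = \left(\frac{27}{26}\right)^{3} = \frac{19683}{17576}$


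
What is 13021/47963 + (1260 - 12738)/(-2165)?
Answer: 578709779/103839895 ≈ 5.5731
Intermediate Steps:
13021/47963 + (1260 - 12738)/(-2165) = 13021*(1/47963) - 11478*(-1/2165) = 13021/47963 + 11478/2165 = 578709779/103839895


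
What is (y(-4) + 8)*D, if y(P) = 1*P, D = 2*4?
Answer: 32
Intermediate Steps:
D = 8
y(P) = P
(y(-4) + 8)*D = (-4 + 8)*8 = 4*8 = 32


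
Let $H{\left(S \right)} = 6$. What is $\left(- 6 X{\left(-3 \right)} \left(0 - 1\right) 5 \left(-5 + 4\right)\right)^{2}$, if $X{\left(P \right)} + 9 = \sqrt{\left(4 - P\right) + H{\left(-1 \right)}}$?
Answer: $84600 - 16200 \sqrt{13} \approx 26190.0$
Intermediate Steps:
$X{\left(P \right)} = -9 + \sqrt{10 - P}$ ($X{\left(P \right)} = -9 + \sqrt{\left(4 - P\right) + 6} = -9 + \sqrt{10 - P}$)
$\left(- 6 X{\left(-3 \right)} \left(0 - 1\right) 5 \left(-5 + 4\right)\right)^{2} = \left(- 6 \left(-9 + \sqrt{10 - -3}\right) \left(0 - 1\right) 5 \left(-5 + 4\right)\right)^{2} = \left(- 6 \left(-9 + \sqrt{10 + 3}\right) \left(0 - 1\right) 5 \left(-1\right)\right)^{2} = \left(- 6 \left(-9 + \sqrt{13}\right) \left(-1\right) 5 \left(-1\right)\right)^{2} = \left(- 6 \left(9 - \sqrt{13}\right) 5 \left(-1\right)\right)^{2} = \left(- 6 \left(45 - 5 \sqrt{13}\right) \left(-1\right)\right)^{2} = \left(\left(-270 + 30 \sqrt{13}\right) \left(-1\right)\right)^{2} = \left(270 - 30 \sqrt{13}\right)^{2}$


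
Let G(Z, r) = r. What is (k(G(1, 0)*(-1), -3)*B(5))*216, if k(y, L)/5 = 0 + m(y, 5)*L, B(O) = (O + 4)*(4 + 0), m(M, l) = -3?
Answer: 349920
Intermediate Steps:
B(O) = 16 + 4*O (B(O) = (4 + O)*4 = 16 + 4*O)
k(y, L) = -15*L (k(y, L) = 5*(0 - 3*L) = 5*(-3*L) = -15*L)
(k(G(1, 0)*(-1), -3)*B(5))*216 = ((-15*(-3))*(16 + 4*5))*216 = (45*(16 + 20))*216 = (45*36)*216 = 1620*216 = 349920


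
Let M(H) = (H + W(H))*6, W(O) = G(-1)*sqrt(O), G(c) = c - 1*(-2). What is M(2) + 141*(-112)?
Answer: -15780 + 6*sqrt(2) ≈ -15772.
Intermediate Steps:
G(c) = 2 + c (G(c) = c + 2 = 2 + c)
W(O) = sqrt(O) (W(O) = (2 - 1)*sqrt(O) = 1*sqrt(O) = sqrt(O))
M(H) = 6*H + 6*sqrt(H) (M(H) = (H + sqrt(H))*6 = 6*H + 6*sqrt(H))
M(2) + 141*(-112) = (6*2 + 6*sqrt(2)) + 141*(-112) = (12 + 6*sqrt(2)) - 15792 = -15780 + 6*sqrt(2)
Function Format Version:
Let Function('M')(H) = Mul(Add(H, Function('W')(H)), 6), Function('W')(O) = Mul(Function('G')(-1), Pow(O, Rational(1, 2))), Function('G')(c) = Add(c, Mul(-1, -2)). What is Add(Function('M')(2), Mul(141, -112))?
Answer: Add(-15780, Mul(6, Pow(2, Rational(1, 2)))) ≈ -15772.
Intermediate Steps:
Function('G')(c) = Add(2, c) (Function('G')(c) = Add(c, 2) = Add(2, c))
Function('W')(O) = Pow(O, Rational(1, 2)) (Function('W')(O) = Mul(Add(2, -1), Pow(O, Rational(1, 2))) = Mul(1, Pow(O, Rational(1, 2))) = Pow(O, Rational(1, 2)))
Function('M')(H) = Add(Mul(6, H), Mul(6, Pow(H, Rational(1, 2)))) (Function('M')(H) = Mul(Add(H, Pow(H, Rational(1, 2))), 6) = Add(Mul(6, H), Mul(6, Pow(H, Rational(1, 2)))))
Add(Function('M')(2), Mul(141, -112)) = Add(Add(Mul(6, 2), Mul(6, Pow(2, Rational(1, 2)))), Mul(141, -112)) = Add(Add(12, Mul(6, Pow(2, Rational(1, 2)))), -15792) = Add(-15780, Mul(6, Pow(2, Rational(1, 2))))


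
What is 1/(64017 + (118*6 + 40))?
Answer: 1/64765 ≈ 1.5440e-5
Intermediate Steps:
1/(64017 + (118*6 + 40)) = 1/(64017 + (708 + 40)) = 1/(64017 + 748) = 1/64765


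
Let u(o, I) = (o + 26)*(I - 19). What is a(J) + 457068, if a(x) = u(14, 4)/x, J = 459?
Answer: 69931204/153 ≈ 4.5707e+5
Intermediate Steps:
u(o, I) = (-19 + I)*(26 + o) (u(o, I) = (26 + o)*(-19 + I) = (-19 + I)*(26 + o))
a(x) = -600/x (a(x) = (-494 - 19*14 + 26*4 + 4*14)/x = (-494 - 266 + 104 + 56)/x = -600/x)
a(J) + 457068 = -600/459 + 457068 = -600*1/459 + 457068 = -200/153 + 457068 = 69931204/153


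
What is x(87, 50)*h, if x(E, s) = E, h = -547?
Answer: -47589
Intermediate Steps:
x(87, 50)*h = 87*(-547) = -47589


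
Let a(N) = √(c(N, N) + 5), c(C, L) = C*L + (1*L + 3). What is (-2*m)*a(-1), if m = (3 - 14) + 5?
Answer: 24*√2 ≈ 33.941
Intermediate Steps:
m = -6 (m = -11 + 5 = -6)
c(C, L) = 3 + L + C*L (c(C, L) = C*L + (L + 3) = C*L + (3 + L) = 3 + L + C*L)
a(N) = √(8 + N + N²) (a(N) = √((3 + N + N*N) + 5) = √((3 + N + N²) + 5) = √(8 + N + N²))
(-2*m)*a(-1) = (-2*(-6))*√(8 - 1 + (-1)²) = 12*√(8 - 1 + 1) = 12*√8 = 12*(2*√2) = 24*√2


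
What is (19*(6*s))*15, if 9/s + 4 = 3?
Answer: -15390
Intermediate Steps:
s = -9 (s = 9/(-4 + 3) = 9/(-1) = 9*(-1) = -9)
(19*(6*s))*15 = (19*(6*(-9)))*15 = (19*(-54))*15 = -1026*15 = -15390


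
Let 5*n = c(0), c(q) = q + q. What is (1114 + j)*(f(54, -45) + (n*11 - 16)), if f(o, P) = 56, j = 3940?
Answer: 202160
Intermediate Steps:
c(q) = 2*q
n = 0 (n = (2*0)/5 = (1/5)*0 = 0)
(1114 + j)*(f(54, -45) + (n*11 - 16)) = (1114 + 3940)*(56 + (0*11 - 16)) = 5054*(56 + (0 - 16)) = 5054*(56 - 16) = 5054*40 = 202160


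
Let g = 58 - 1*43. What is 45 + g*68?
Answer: 1065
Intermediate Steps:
g = 15 (g = 58 - 43 = 15)
45 + g*68 = 45 + 15*68 = 45 + 1020 = 1065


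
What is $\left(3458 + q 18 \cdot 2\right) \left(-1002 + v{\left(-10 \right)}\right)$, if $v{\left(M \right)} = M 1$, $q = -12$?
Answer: $-3062312$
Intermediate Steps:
$v{\left(M \right)} = M$
$\left(3458 + q 18 \cdot 2\right) \left(-1002 + v{\left(-10 \right)}\right) = \left(3458 + \left(-12\right) 18 \cdot 2\right) \left(-1002 - 10\right) = \left(3458 - 432\right) \left(-1012\right) = 3026 \left(-1012\right) = -3062312$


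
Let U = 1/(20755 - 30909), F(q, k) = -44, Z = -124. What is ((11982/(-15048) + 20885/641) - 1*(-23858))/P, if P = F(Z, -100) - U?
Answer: -194986695036179/359123999850 ≈ -542.95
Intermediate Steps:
U = -1/10154 (U = 1/(-10154) = -1/10154 ≈ -9.8483e-5)
P = -446775/10154 (P = -44 - 1*(-1/10154) = -44 + 1/10154 = -446775/10154 ≈ -44.000)
((11982/(-15048) + 20885/641) - 1*(-23858))/P = ((11982/(-15048) + 20885/641) - 1*(-23858))/(-446775/10154) = ((11982*(-1/15048) + 20885*(1/641)) + 23858)*(-10154/446775) = ((-1997/2508 + 20885/641) + 23858)*(-10154/446775) = (51099503/1607628 + 23858)*(-10154/446775) = (38405888327/1607628)*(-10154/446775) = -194986695036179/359123999850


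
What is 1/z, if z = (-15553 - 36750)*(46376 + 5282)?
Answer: -1/2701868374 ≈ -3.7011e-10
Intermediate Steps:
z = -2701868374 (z = -52303*51658 = -2701868374)
1/z = 1/(-2701868374) = -1/2701868374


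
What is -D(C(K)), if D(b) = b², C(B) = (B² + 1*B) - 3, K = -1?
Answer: -9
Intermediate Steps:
C(B) = -3 + B + B² (C(B) = (B² + B) - 3 = (B + B²) - 3 = -3 + B + B²)
-D(C(K)) = -(-3 - 1 + (-1)²)² = -(-3 - 1 + 1)² = -1*(-3)² = -1*9 = -9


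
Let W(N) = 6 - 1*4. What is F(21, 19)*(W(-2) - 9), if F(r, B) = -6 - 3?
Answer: 63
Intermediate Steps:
F(r, B) = -9
W(N) = 2 (W(N) = 6 - 4 = 2)
F(21, 19)*(W(-2) - 9) = -9*(2 - 9) = -9*(-7) = 63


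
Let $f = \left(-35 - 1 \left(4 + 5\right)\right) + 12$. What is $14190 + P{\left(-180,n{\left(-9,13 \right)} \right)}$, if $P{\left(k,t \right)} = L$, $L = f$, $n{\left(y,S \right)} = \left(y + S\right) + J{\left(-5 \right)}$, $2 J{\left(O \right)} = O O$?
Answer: $14158$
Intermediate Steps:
$J{\left(O \right)} = \frac{O^{2}}{2}$ ($J{\left(O \right)} = \frac{O O}{2} = \frac{O^{2}}{2}$)
$n{\left(y,S \right)} = \frac{25}{2} + S + y$ ($n{\left(y,S \right)} = \left(y + S\right) + \frac{\left(-5\right)^{2}}{2} = \left(S + y\right) + \frac{1}{2} \cdot 25 = \left(S + y\right) + \frac{25}{2} = \frac{25}{2} + S + y$)
$f = -32$ ($f = \left(-35 - 1 \cdot 9\right) + 12 = \left(-35 - 9\right) + 12 = -44 + 12 = -32$)
$L = -32$
$P{\left(k,t \right)} = -32$
$14190 + P{\left(-180,n{\left(-9,13 \right)} \right)} = 14190 - 32 = 14158$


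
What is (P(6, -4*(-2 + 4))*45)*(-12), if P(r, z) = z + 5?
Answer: 1620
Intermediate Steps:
P(r, z) = 5 + z
(P(6, -4*(-2 + 4))*45)*(-12) = ((5 - 4*(-2 + 4))*45)*(-12) = ((5 - 4*2)*45)*(-12) = ((5 - 8)*45)*(-12) = -3*45*(-12) = -135*(-12) = 1620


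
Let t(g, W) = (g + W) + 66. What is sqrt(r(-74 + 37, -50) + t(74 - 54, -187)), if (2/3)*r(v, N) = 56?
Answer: I*sqrt(17) ≈ 4.1231*I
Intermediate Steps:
r(v, N) = 84 (r(v, N) = (3/2)*56 = 84)
t(g, W) = 66 + W + g (t(g, W) = (W + g) + 66 = 66 + W + g)
sqrt(r(-74 + 37, -50) + t(74 - 54, -187)) = sqrt(84 + (66 - 187 + (74 - 54))) = sqrt(84 + (66 - 187 + 20)) = sqrt(84 - 101) = sqrt(-17) = I*sqrt(17)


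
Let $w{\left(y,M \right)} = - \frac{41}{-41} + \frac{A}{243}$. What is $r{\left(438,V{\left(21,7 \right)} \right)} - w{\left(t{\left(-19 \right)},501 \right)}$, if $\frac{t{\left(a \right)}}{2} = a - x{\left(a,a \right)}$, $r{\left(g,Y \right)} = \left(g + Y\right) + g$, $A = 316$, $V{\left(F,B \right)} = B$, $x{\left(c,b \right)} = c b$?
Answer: $\frac{214010}{243} \approx 880.7$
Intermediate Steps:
$x{\left(c,b \right)} = b c$
$r{\left(g,Y \right)} = Y + 2 g$ ($r{\left(g,Y \right)} = \left(Y + g\right) + g = Y + 2 g$)
$t{\left(a \right)} = - 2 a^{2} + 2 a$ ($t{\left(a \right)} = 2 \left(a - a a\right) = 2 \left(a - a^{2}\right) = - 2 a^{2} + 2 a$)
$w{\left(y,M \right)} = \frac{559}{243}$ ($w{\left(y,M \right)} = - \frac{41}{-41} + \frac{316}{243} = \left(-41\right) \left(- \frac{1}{41}\right) + 316 \cdot \frac{1}{243} = 1 + \frac{316}{243} = \frac{559}{243}$)
$r{\left(438,V{\left(21,7 \right)} \right)} - w{\left(t{\left(-19 \right)},501 \right)} = \left(7 + 2 \cdot 438\right) - \frac{559}{243} = \left(7 + 876\right) - \frac{559}{243} = 883 - \frac{559}{243} = \frac{214010}{243}$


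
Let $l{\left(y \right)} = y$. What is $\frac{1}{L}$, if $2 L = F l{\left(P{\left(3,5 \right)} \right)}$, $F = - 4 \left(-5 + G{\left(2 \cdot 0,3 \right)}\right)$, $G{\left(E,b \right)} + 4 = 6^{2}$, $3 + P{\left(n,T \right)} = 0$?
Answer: $\frac{1}{162} \approx 0.0061728$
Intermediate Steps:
$P{\left(n,T \right)} = -3$ ($P{\left(n,T \right)} = -3 + 0 = -3$)
$G{\left(E,b \right)} = 32$ ($G{\left(E,b \right)} = -4 + 6^{2} = -4 + 36 = 32$)
$F = -108$ ($F = - 4 \left(-5 + 32\right) = \left(-4\right) 27 = -108$)
$L = 162$ ($L = \frac{\left(-108\right) \left(-3\right)}{2} = \frac{1}{2} \cdot 324 = 162$)
$\frac{1}{L} = \frac{1}{162}$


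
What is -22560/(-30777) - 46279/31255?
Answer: -239738661/320645045 ≈ -0.74768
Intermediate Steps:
-22560/(-30777) - 46279/31255 = -22560*(-1/30777) - 46279*1/31255 = 7520/10259 - 46279/31255 = -239738661/320645045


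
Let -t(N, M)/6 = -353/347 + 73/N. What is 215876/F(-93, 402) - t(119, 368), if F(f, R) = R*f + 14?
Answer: -3163365125/385800499 ≈ -8.1995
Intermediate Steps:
F(f, R) = 14 + R*f
t(N, M) = 2118/347 - 438/N (t(N, M) = -6*(-353/347 + 73/N) = 2118/347 - 438/N)
215876/F(-93, 402) - t(119, 368) = 215876/(14 + 402*(-93)) - (2118/347 - 438/119) = 215876/(14 - 37386) - (2118/347 - 438*1/119) = 215876/(-37372) - (2118/347 - 438/119) = 215876*(-1/37372) - 1*100056/41293 = -53969/9343 - 100056/41293 = -3163365125/385800499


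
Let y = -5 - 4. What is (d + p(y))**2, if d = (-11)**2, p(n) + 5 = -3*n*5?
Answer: 63001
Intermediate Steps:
y = -9
p(n) = -5 - 15*n (p(n) = -5 - 3*n*5 = -5 - 15*n)
d = 121
(d + p(y))**2 = (121 + (-5 - 15*(-9)))**2 = (121 + (-5 + 135))**2 = (121 + 130)**2 = 251**2 = 63001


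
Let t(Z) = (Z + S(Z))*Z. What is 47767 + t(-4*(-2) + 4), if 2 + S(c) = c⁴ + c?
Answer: 296863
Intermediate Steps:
S(c) = -2 + c + c⁴ (S(c) = -2 + (c⁴ + c) = -2 + (c + c⁴) = -2 + c + c⁴)
t(Z) = Z*(-2 + Z⁴ + 2*Z) (t(Z) = (Z + (-2 + Z + Z⁴))*Z = (-2 + Z⁴ + 2*Z)*Z = Z*(-2 + Z⁴ + 2*Z))
47767 + t(-4*(-2) + 4) = 47767 + (-4*(-2) + 4)*(-2 + (-4*(-2) + 4)⁴ + 2*(-4*(-2) + 4)) = 47767 + (8 + 4)*(-2 + (8 + 4)⁴ + 2*(8 + 4)) = 47767 + 12*(-2 + 12⁴ + 2*12) = 47767 + 12*(-2 + 20736 + 24) = 47767 + 12*20758 = 47767 + 249096 = 296863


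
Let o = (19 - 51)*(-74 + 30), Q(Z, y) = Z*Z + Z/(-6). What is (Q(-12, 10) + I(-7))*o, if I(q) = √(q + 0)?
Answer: 205568 + 1408*I*√7 ≈ 2.0557e+5 + 3725.2*I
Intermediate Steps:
I(q) = √q
Q(Z, y) = Z² - Z/6 (Q(Z, y) = Z² + Z*(-⅙) = Z² - Z/6)
o = 1408 (o = -32*(-44) = 1408)
(Q(-12, 10) + I(-7))*o = (-12*(-⅙ - 12) + √(-7))*1408 = (-12*(-73/6) + I*√7)*1408 = (146 + I*√7)*1408 = 205568 + 1408*I*√7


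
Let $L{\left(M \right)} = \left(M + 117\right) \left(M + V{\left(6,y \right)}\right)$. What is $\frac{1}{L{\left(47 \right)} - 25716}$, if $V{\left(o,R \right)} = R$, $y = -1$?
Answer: $- \frac{1}{18172} \approx -5.503 \cdot 10^{-5}$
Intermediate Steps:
$L{\left(M \right)} = \left(-1 + M\right) \left(117 + M\right)$ ($L{\left(M \right)} = \left(M + 117\right) \left(M - 1\right) = \left(117 + M\right) \left(-1 + M\right) = \left(-1 + M\right) \left(117 + M\right)$)
$\frac{1}{L{\left(47 \right)} - 25716} = \frac{1}{\left(-117 + 47^{2} + 116 \cdot 47\right) - 25716} = \frac{1}{\left(-117 + 2209 + 5452\right) - 25716} = \frac{1}{7544 - 25716} = \frac{1}{-18172} = - \frac{1}{18172}$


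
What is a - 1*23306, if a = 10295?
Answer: -13011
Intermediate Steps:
a - 1*23306 = 10295 - 1*23306 = 10295 - 23306 = -13011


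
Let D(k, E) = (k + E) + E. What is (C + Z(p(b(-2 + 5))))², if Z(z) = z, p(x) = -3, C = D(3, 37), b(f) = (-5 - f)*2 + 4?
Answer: 5476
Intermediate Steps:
D(k, E) = k + 2*E (D(k, E) = (E + k) + E = k + 2*E)
b(f) = -6 - 2*f (b(f) = (-10 - 2*f) + 4 = -6 - 2*f)
C = 77 (C = 3 + 2*37 = 3 + 74 = 77)
(C + Z(p(b(-2 + 5))))² = (77 - 3)² = 74² = 5476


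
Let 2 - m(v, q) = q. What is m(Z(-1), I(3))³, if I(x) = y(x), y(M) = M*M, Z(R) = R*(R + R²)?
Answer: -343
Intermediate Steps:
y(M) = M²
I(x) = x²
m(v, q) = 2 - q
m(Z(-1), I(3))³ = (2 - 1*3²)³ = (2 - 1*9)³ = (2 - 9)³ = (-7)³ = -343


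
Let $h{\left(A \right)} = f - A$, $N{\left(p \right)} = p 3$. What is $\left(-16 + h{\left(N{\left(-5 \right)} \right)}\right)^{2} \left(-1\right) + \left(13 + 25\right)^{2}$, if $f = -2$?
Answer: $1435$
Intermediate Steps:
$N{\left(p \right)} = 3 p$
$h{\left(A \right)} = -2 - A$
$\left(-16 + h{\left(N{\left(-5 \right)} \right)}\right)^{2} \left(-1\right) + \left(13 + 25\right)^{2} = \left(-16 - \left(2 + 3 \left(-5\right)\right)\right)^{2} \left(-1\right) + \left(13 + 25\right)^{2} = \left(-16 - -13\right)^{2} \left(-1\right) + 38^{2} = \left(-16 + \left(-2 + 15\right)\right)^{2} \left(-1\right) + 1444 = \left(-16 + 13\right)^{2} \left(-1\right) + 1444 = \left(-3\right)^{2} \left(-1\right) + 1444 = 9 \left(-1\right) + 1444 = -9 + 1444 = 1435$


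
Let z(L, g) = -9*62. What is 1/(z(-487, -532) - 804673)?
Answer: -1/805231 ≈ -1.2419e-6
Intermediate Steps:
z(L, g) = -558
1/(z(-487, -532) - 804673) = 1/(-558 - 804673) = 1/(-805231) = -1/805231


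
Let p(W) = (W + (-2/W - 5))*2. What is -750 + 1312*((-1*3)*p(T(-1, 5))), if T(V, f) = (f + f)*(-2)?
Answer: 976314/5 ≈ 1.9526e+5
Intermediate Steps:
T(V, f) = -4*f (T(V, f) = (2*f)*(-2) = -4*f)
p(W) = -10 - 4/W + 2*W (p(W) = (W + (-5 - 2/W))*2 = (-5 + W - 2/W)*2 = -10 - 4/W + 2*W)
-750 + 1312*((-1*3)*p(T(-1, 5))) = -750 + 1312*((-1*3)*(-10 - 4/((-4*5)) + 2*(-4*5))) = -750 + 1312*(-3*(-10 - 4/(-20) + 2*(-20))) = -750 + 1312*(-3*(-10 - 4*(-1/20) - 40)) = -750 + 1312*(-3*(-10 + ⅕ - 40)) = -750 + 1312*(-3*(-249/5)) = -750 + 1312*(747/5) = -750 + 980064/5 = 976314/5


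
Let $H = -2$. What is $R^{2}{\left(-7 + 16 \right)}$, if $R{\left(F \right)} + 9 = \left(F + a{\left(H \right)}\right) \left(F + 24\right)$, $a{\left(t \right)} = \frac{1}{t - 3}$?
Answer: $\frac{1979649}{25} \approx 79186.0$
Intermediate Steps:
$a{\left(t \right)} = \frac{1}{-3 + t}$
$R{\left(F \right)} = -9 + \left(24 + F\right) \left(- \frac{1}{5} + F\right)$ ($R{\left(F \right)} = -9 + \left(F + \frac{1}{-3 - 2}\right) \left(F + 24\right) = -9 + \left(F + \frac{1}{-5}\right) \left(24 + F\right) = -9 + \left(F - \frac{1}{5}\right) \left(24 + F\right) = -9 + \left(- \frac{1}{5} + F\right) \left(24 + F\right) = -9 + \left(24 + F\right) \left(- \frac{1}{5} + F\right)$)
$R^{2}{\left(-7 + 16 \right)} = \left(- \frac{69}{5} + \left(-7 + 16\right)^{2} + \frac{119 \left(-7 + 16\right)}{5}\right)^{2} = \left(- \frac{69}{5} + 9^{2} + \frac{119}{5} \cdot 9\right)^{2} = \left(- \frac{69}{5} + 81 + \frac{1071}{5}\right)^{2} = \left(\frac{1407}{5}\right)^{2} = \frac{1979649}{25}$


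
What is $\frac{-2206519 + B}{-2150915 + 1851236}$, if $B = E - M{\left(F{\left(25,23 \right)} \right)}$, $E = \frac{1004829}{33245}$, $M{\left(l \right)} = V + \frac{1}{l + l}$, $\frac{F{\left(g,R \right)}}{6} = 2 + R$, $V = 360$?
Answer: $\frac{4402001258209}{597769701300} \approx 7.364$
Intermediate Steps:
$F{\left(g,R \right)} = 12 + 6 R$ ($F{\left(g,R \right)} = 6 \left(2 + R\right) = 12 + 6 R$)
$M{\left(l \right)} = 360 + \frac{1}{2 l}$ ($M{\left(l \right)} = 360 + \frac{1}{l + l} = 360 + \frac{1}{2 l}$)
$E = \frac{1004829}{33245}$ ($E = 1004829 \cdot \frac{1}{33245} = \frac{1004829}{33245} \approx 30.225$)
$B = - \frac{657808909}{1994700}$ ($B = \frac{1004829}{33245} - \left(360 + \frac{1}{2 \left(12 + 6 \cdot 23\right)}\right) = \frac{1004829}{33245} - \left(360 + \frac{1}{2 \left(12 + 138\right)}\right) = \frac{1004829}{33245} - \left(360 + \frac{1}{2 \cdot 150}\right) = \frac{1004829}{33245} - \left(360 + \frac{1}{2} \cdot \frac{1}{150}\right) = \frac{1004829}{33245} - \left(360 + \frac{1}{300}\right) = \frac{1004829}{33245} - \frac{108001}{300} = - \frac{657808909}{1994700} \approx -329.78$)
$\frac{-2206519 + B}{-2150915 + 1851236} = \frac{-2206519 - \frac{657808909}{1994700}}{-2150915 + 1851236} = - \frac{4402001258209}{1994700 \left(-299679\right)} = \left(- \frac{4402001258209}{1994700}\right) \left(- \frac{1}{299679}\right) = \frac{4402001258209}{597769701300}$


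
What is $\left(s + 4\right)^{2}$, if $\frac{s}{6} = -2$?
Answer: $64$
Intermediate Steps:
$s = -12$ ($s = 6 \left(-2\right) = -12$)
$\left(s + 4\right)^{2} = \left(-12 + 4\right)^{2} = \left(-8\right)^{2} = 64$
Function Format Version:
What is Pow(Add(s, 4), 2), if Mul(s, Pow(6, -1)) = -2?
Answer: 64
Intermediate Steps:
s = -12 (s = Mul(6, -2) = -12)
Pow(Add(s, 4), 2) = Pow(Add(-12, 4), 2) = Pow(-8, 2) = 64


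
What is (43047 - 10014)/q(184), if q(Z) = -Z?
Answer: -33033/184 ≈ -179.53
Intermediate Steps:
(43047 - 10014)/q(184) = (43047 - 10014)/((-1*184)) = 33033/(-184) = 33033*(-1/184) = -33033/184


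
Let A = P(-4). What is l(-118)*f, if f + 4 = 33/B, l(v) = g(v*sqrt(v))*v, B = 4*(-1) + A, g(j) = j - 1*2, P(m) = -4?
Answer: -3835/2 - 226265*I*sqrt(118)/2 ≈ -1917.5 - 1.2289e+6*I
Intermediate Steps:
A = -4
g(j) = -2 + j (g(j) = j - 2 = -2 + j)
B = -8 (B = 4*(-1) - 4 = -4 - 4 = -8)
l(v) = v*(-2 + v**(3/2)) (l(v) = (-2 + v*sqrt(v))*v = (-2 + v**(3/2))*v = v*(-2 + v**(3/2)))
f = -65/8 (f = -4 + 33/(-8) = -4 + 33*(-1/8) = -4 - 33/8 = -65/8 ≈ -8.1250)
l(-118)*f = -118*(-2 + (-118)**(3/2))*(-65/8) = -118*(-2 - 118*I*sqrt(118))*(-65/8) = (236 + 13924*I*sqrt(118))*(-65/8) = -3835/2 - 226265*I*sqrt(118)/2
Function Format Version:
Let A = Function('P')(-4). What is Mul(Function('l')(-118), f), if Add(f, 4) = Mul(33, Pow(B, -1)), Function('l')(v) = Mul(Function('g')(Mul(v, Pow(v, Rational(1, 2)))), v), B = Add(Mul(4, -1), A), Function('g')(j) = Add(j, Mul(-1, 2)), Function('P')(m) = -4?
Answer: Add(Rational(-3835, 2), Mul(Rational(-226265, 2), I, Pow(118, Rational(1, 2)))) ≈ Add(-1917.5, Mul(-1.2289e+6, I))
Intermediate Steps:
A = -4
Function('g')(j) = Add(-2, j) (Function('g')(j) = Add(j, -2) = Add(-2, j))
B = -8 (B = Add(Mul(4, -1), -4) = Add(-4, -4) = -8)
Function('l')(v) = Mul(v, Add(-2, Pow(v, Rational(3, 2)))) (Function('l')(v) = Mul(Add(-2, Mul(v, Pow(v, Rational(1, 2)))), v) = Mul(Add(-2, Pow(v, Rational(3, 2))), v) = Mul(v, Add(-2, Pow(v, Rational(3, 2)))))
f = Rational(-65, 8) (f = Add(-4, Mul(33, Pow(-8, -1))) = Add(-4, Mul(33, Rational(-1, 8))) = Add(-4, Rational(-33, 8)) = Rational(-65, 8) ≈ -8.1250)
Mul(Function('l')(-118), f) = Mul(Mul(-118, Add(-2, Pow(-118, Rational(3, 2)))), Rational(-65, 8)) = Mul(Mul(-118, Add(-2, Mul(-118, I, Pow(118, Rational(1, 2))))), Rational(-65, 8)) = Mul(Add(236, Mul(13924, I, Pow(118, Rational(1, 2)))), Rational(-65, 8)) = Add(Rational(-3835, 2), Mul(Rational(-226265, 2), I, Pow(118, Rational(1, 2))))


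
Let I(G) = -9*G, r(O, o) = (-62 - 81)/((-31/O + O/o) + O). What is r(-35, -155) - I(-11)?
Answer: -3484976/36769 ≈ -94.780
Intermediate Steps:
r(O, o) = -143/(O - 31/O + O/o)
r(-35, -155) - I(-11) = -143*(-35)*(-155)/((-35)**2 - 31*(-155) - 155*(-35)**2) - (-9)*(-11) = -143*(-35)*(-155)/(1225 + 4805 - 155*1225) - 1*99 = -143*(-35)*(-155)/(1225 + 4805 - 189875) - 99 = -143*(-35)*(-155)/(-183845) - 99 = -143*(-35)*(-155)*(-1/183845) - 99 = 155155/36769 - 99 = -3484976/36769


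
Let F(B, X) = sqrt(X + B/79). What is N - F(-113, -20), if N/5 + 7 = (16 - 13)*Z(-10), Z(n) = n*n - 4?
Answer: 1405 - I*sqrt(133747)/79 ≈ 1405.0 - 4.6293*I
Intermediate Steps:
Z(n) = -4 + n**2 (Z(n) = n**2 - 4 = -4 + n**2)
F(B, X) = sqrt(X + B/79) (F(B, X) = sqrt(X + B*(1/79)) = sqrt(X + B/79))
N = 1405 (N = -35 + 5*((16 - 13)*(-4 + (-10)**2)) = -35 + 5*(3*(-4 + 100)) = -35 + 5*(3*96) = -35 + 5*288 = -35 + 1440 = 1405)
N - F(-113, -20) = 1405 - sqrt(79*(-113) + 6241*(-20))/79 = 1405 - sqrt(-8927 - 124820)/79 = 1405 - sqrt(-133747)/79 = 1405 - I*sqrt(133747)/79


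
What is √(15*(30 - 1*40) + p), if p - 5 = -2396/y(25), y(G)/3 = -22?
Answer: I*√118371/33 ≈ 10.426*I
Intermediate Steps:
y(G) = -66 (y(G) = 3*(-22) = -66)
p = 1363/33 (p = 5 - 2396/(-66) = 5 - 2396*(-1/66) = 5 + 1198/33 = 1363/33 ≈ 41.303)
√(15*(30 - 1*40) + p) = √(15*(30 - 1*40) + 1363/33) = √(15*(30 - 40) + 1363/33) = √(15*(-10) + 1363/33) = √(-150 + 1363/33) = √(-3587/33) = I*√118371/33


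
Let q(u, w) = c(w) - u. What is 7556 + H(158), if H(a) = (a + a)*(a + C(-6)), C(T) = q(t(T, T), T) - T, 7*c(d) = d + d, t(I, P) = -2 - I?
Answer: 403020/7 ≈ 57574.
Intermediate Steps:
c(d) = 2*d/7 (c(d) = (d + d)/7 = (2*d)/7 = 2*d/7)
q(u, w) = -u + 2*w/7 (q(u, w) = 2*w/7 - u = -u + 2*w/7)
C(T) = 2 + 2*T/7 (C(T) = (-(-2 - T) + 2*T/7) - T = ((2 + T) + 2*T/7) - T = (2 + 9*T/7) - T = 2 + 2*T/7)
H(a) = 2*a*(2/7 + a) (H(a) = (a + a)*(a + (2 + (2/7)*(-6))) = (2*a)*(a + (2 - 12/7)) = (2*a)*(a + 2/7) = (2*a)*(2/7 + a) = 2*a*(2/7 + a))
7556 + H(158) = 7556 + (2/7)*158*(2 + 7*158) = 7556 + (2/7)*158*(2 + 1106) = 7556 + (2/7)*158*1108 = 7556 + 350128/7 = 403020/7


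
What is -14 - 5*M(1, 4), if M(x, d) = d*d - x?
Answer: -89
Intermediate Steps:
M(x, d) = d² - x
-14 - 5*M(1, 4) = -14 - 5*(4² - 1*1) = -14 - 5*(16 - 1) = -14 - 5*15 = -14 - 75 = -89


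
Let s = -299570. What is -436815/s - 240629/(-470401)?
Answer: 55512688469/28183605514 ≈ 1.9697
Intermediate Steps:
-436815/s - 240629/(-470401) = -436815/(-299570) - 240629/(-470401) = -436815*(-1/299570) - 240629*(-1/470401) = 87363/59914 + 240629/470401 = 55512688469/28183605514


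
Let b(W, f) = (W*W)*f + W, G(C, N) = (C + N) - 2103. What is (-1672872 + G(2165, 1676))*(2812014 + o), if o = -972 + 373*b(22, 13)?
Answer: -8633352309976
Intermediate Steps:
G(C, N) = -2103 + C + N
b(W, f) = W + f*W² (b(W, f) = W²*f + W = f*W² + W = W + f*W²)
o = 2354150 (o = -972 + 373*(22*(1 + 22*13)) = -972 + 373*(22*(1 + 286)) = -972 + 373*(22*287) = -972 + 373*6314 = -972 + 2355122 = 2354150)
(-1672872 + G(2165, 1676))*(2812014 + o) = (-1672872 + (-2103 + 2165 + 1676))*(2812014 + 2354150) = (-1672872 + 1738)*5166164 = -1671134*5166164 = -8633352309976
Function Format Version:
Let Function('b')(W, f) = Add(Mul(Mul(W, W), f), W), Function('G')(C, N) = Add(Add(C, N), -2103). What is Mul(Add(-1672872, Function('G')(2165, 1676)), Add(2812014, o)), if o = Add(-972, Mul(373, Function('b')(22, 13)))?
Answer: -8633352309976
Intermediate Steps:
Function('G')(C, N) = Add(-2103, C, N)
Function('b')(W, f) = Add(W, Mul(f, Pow(W, 2))) (Function('b')(W, f) = Add(Mul(Pow(W, 2), f), W) = Add(Mul(f, Pow(W, 2)), W) = Add(W, Mul(f, Pow(W, 2))))
o = 2354150 (o = Add(-972, Mul(373, Mul(22, Add(1, Mul(22, 13))))) = Add(-972, Mul(373, Mul(22, Add(1, 286)))) = Add(-972, Mul(373, Mul(22, 287))) = Add(-972, Mul(373, 6314)) = Add(-972, 2355122) = 2354150)
Mul(Add(-1672872, Function('G')(2165, 1676)), Add(2812014, o)) = Mul(Add(-1672872, Add(-2103, 2165, 1676)), Add(2812014, 2354150)) = Mul(Add(-1672872, 1738), 5166164) = Mul(-1671134, 5166164) = -8633352309976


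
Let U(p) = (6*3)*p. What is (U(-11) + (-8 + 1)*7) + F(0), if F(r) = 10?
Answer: -237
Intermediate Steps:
U(p) = 18*p
(U(-11) + (-8 + 1)*7) + F(0) = (18*(-11) + (-8 + 1)*7) + 10 = (-198 - 7*7) + 10 = (-198 - 49) + 10 = -247 + 10 = -237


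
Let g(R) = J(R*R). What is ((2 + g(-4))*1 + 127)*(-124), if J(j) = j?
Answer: -17980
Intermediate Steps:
g(R) = R² (g(R) = R*R = R²)
((2 + g(-4))*1 + 127)*(-124) = ((2 + (-4)²)*1 + 127)*(-124) = ((2 + 16)*1 + 127)*(-124) = (18*1 + 127)*(-124) = (18 + 127)*(-124) = 145*(-124) = -17980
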